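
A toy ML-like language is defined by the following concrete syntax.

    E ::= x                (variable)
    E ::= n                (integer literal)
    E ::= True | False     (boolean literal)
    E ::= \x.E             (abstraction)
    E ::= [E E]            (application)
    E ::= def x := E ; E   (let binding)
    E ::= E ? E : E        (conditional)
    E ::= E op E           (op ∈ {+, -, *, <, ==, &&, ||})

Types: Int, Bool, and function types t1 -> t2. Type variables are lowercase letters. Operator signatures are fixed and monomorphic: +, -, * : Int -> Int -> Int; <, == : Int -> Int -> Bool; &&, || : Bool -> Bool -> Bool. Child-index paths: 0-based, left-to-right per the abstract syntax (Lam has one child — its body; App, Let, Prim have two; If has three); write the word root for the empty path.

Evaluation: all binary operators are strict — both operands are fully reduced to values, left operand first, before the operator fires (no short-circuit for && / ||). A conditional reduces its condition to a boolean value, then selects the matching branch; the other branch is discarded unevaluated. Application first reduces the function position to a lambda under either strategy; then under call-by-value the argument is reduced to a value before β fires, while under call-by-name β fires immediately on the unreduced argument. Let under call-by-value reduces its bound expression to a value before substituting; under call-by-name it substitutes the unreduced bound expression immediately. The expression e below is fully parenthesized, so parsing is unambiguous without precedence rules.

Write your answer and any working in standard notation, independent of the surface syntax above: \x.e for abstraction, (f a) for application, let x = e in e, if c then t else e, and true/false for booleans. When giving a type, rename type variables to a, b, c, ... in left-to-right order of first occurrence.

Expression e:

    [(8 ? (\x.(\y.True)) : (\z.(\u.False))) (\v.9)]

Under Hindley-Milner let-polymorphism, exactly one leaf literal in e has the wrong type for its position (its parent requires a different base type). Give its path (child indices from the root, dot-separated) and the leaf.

Answer: 0.0 : 8

Trace:
  unify Int ~ Bool
  FAIL: mismatch Int ~ Bool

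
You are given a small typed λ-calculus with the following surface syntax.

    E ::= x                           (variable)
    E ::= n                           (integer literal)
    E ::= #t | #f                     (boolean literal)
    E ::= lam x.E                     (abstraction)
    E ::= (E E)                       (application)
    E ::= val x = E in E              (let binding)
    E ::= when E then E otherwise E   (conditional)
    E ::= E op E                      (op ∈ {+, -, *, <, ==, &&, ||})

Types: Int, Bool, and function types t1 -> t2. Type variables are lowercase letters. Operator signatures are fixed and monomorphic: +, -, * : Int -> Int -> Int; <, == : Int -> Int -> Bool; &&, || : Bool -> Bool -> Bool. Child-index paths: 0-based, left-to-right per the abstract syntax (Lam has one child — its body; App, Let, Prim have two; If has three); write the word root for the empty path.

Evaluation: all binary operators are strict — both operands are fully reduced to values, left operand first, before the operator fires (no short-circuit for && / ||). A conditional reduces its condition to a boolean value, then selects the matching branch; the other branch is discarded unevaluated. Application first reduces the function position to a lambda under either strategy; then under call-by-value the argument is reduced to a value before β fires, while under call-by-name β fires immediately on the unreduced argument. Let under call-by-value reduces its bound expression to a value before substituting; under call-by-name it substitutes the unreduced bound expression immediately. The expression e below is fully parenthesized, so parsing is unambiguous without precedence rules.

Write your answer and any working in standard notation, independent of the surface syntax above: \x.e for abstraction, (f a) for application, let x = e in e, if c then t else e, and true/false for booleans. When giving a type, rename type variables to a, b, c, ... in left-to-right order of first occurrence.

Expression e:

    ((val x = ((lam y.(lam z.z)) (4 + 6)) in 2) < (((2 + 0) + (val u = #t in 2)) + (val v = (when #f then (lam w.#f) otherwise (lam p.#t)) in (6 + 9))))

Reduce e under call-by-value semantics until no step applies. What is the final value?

Answer: true

Trace:
step 0: ((let x = ((\y.(\z.z)) (4 + 6)) in 2) < (((2 + 0) + (let u = true in 2)) + (let v = (if false then (\w.false) else (\p.true)) in (6 + 9))))
step 1: [delta@0.0.1] ((let x = ((\y.(\z.z)) 10) in 2) < (((2 + 0) + (let u = true in 2)) + (let v = (if false then (\w.false) else (\p.true)) in (6 + 9))))
step 2: [beta@0.0] ((let x = (\z.z) in 2) < (((2 + 0) + (let u = true in 2)) + (let v = (if false then (\w.false) else (\p.true)) in (6 + 9))))
step 3: [let@0] (2 < (((2 + 0) + (let u = true in 2)) + (let v = (if false then (\w.false) else (\p.true)) in (6 + 9))))
step 4: [delta@1.0.0] (2 < ((2 + (let u = true in 2)) + (let v = (if false then (\w.false) else (\p.true)) in (6 + 9))))
step 5: [let@1.0.1] (2 < ((2 + 2) + (let v = (if false then (\w.false) else (\p.true)) in (6 + 9))))
step 6: [delta@1.0] (2 < (4 + (let v = (if false then (\w.false) else (\p.true)) in (6 + 9))))
step 7: [if@1.1.0] (2 < (4 + (let v = (\p.true) in (6 + 9))))
step 8: [let@1.1] (2 < (4 + (6 + 9)))
step 9: [delta@1.1] (2 < (4 + 15))
step 10: [delta@1] (2 < 19)
step 11: [delta@root] true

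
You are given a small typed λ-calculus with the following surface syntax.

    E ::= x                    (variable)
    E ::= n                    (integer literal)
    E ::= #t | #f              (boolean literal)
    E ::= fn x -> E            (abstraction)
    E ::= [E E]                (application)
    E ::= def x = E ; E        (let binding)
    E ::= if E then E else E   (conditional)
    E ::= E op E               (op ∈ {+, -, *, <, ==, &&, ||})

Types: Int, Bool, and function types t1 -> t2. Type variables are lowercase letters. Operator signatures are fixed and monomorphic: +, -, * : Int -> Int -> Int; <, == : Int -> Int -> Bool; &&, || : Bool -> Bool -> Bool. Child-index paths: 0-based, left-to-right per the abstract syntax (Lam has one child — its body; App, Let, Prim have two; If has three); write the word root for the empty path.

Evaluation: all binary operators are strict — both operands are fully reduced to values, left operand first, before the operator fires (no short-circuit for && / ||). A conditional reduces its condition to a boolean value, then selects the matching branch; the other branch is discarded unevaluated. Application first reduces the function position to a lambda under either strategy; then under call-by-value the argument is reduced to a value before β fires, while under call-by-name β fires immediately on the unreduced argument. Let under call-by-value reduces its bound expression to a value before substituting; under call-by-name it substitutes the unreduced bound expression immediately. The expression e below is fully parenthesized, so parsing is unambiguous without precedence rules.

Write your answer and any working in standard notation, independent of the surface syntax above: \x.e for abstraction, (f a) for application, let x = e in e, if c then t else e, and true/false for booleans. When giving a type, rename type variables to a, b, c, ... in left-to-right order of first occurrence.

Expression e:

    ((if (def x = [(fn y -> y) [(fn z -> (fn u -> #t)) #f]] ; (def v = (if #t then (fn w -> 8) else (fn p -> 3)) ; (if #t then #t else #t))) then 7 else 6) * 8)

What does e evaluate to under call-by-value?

Answer: 56

Trace:
step 0: ((if (let x = ((\y.y) ((\z.(\u.true)) false)) in (let v = (if true then (\w.8) else (\p.3)) in (if true then true else true))) then 7 else 6) * 8)
step 1: [beta@0.0.0.1] ((if (let x = ((\y.y) (\u.true)) in (let v = (if true then (\w.8) else (\p.3)) in (if true then true else true))) then 7 else 6) * 8)
step 2: [beta@0.0.0] ((if (let x = (\u.true) in (let v = (if true then (\w.8) else (\p.3)) in (if true then true else true))) then 7 else 6) * 8)
step 3: [let@0.0] ((if (let v = (if true then (\w.8) else (\p.3)) in (if true then true else true)) then 7 else 6) * 8)
step 4: [if@0.0.0] ((if (let v = (\w.8) in (if true then true else true)) then 7 else 6) * 8)
step 5: [let@0.0] ((if (if true then true else true) then 7 else 6) * 8)
step 6: [if@0.0] ((if true then 7 else 6) * 8)
step 7: [if@0] (7 * 8)
step 8: [delta@root] 56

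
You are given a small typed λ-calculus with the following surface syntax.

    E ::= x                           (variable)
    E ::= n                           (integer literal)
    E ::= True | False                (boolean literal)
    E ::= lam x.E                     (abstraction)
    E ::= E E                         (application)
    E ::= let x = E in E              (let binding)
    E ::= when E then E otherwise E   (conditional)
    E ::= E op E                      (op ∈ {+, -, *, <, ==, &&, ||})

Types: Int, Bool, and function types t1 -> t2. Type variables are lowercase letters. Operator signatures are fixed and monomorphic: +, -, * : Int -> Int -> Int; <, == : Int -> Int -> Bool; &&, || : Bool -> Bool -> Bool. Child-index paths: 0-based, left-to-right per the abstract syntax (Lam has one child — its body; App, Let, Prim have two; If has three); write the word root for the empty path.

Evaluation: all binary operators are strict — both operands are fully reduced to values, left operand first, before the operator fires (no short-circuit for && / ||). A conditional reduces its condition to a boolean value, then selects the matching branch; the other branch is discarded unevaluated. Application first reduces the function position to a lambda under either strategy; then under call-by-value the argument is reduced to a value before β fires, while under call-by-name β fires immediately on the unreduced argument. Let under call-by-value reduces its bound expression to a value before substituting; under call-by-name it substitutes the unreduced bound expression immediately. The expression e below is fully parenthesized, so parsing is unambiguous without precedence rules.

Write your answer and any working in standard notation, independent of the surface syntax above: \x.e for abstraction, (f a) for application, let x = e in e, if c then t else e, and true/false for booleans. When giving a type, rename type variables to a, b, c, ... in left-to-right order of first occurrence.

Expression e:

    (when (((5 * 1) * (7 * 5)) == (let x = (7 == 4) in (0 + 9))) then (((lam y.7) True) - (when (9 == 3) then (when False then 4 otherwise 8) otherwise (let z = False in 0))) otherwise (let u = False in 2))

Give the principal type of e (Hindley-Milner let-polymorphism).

Derivation:
  unify Int ~ Int
  unify Int ~ Int
  unify Int ~ Int
  unify Int ~ Int
  unify Int ~ Int
  unify Int ~ Int
  unify Int ~ Int
  unify Int ~ Int
  unify Int ~ Int
let x : Bool
  unify Int ~ Int
  unify Int ~ Int
  unify Int ~ Int
  unify Bool ~ Bool
\y._ : a -> Int
  unify a -> Int ~ Bool -> b
  unify a ~ Bool
  unify Int ~ b
_ _ : Int
  unify Int ~ Int
  unify Int ~ Int
  unify Int ~ Int
  unify Bool ~ Bool
  unify Bool ~ Bool
  unify Int ~ Int
let z : Bool
  unify Int ~ Int
  unify Int ~ Int
let u : Bool
  unify Int ~ Int

Answer: Int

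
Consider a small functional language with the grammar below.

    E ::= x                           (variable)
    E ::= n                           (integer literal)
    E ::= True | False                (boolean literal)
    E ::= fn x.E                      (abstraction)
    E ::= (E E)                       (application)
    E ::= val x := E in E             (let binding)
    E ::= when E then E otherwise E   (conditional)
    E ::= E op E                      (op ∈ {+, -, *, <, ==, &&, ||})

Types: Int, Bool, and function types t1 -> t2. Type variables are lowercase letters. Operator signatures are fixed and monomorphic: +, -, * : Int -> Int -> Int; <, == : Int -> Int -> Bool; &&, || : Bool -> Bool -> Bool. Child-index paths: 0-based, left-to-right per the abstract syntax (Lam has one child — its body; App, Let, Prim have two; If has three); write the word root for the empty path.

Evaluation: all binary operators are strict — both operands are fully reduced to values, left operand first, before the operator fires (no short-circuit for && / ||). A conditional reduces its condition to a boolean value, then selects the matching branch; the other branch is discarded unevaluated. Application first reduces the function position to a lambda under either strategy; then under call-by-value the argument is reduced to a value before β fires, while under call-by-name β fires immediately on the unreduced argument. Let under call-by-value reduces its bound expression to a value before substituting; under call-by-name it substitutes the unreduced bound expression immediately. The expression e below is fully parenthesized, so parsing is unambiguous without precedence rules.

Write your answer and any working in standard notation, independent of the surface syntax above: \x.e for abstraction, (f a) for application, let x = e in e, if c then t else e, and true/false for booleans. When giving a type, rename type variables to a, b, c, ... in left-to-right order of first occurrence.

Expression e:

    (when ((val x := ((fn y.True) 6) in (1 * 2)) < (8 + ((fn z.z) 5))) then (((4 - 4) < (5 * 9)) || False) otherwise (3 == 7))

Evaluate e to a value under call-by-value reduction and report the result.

Trace:
step 0: (if ((let x = ((\y.true) 6) in (1 * 2)) < (8 + ((\z.z) 5))) then (((4 - 4) < (5 * 9)) || false) else (3 == 7))
step 1: [beta@0.0.0] (if ((let x = true in (1 * 2)) < (8 + ((\z.z) 5))) then (((4 - 4) < (5 * 9)) || false) else (3 == 7))
step 2: [let@0.0] (if ((1 * 2) < (8 + ((\z.z) 5))) then (((4 - 4) < (5 * 9)) || false) else (3 == 7))
step 3: [delta@0.0] (if (2 < (8 + ((\z.z) 5))) then (((4 - 4) < (5 * 9)) || false) else (3 == 7))
step 4: [beta@0.1.1] (if (2 < (8 + 5)) then (((4 - 4) < (5 * 9)) || false) else (3 == 7))
step 5: [delta@0.1] (if (2 < 13) then (((4 - 4) < (5 * 9)) || false) else (3 == 7))
step 6: [delta@0] (if true then (((4 - 4) < (5 * 9)) || false) else (3 == 7))
step 7: [if@root] (((4 - 4) < (5 * 9)) || false)
step 8: [delta@0.0] ((0 < (5 * 9)) || false)
step 9: [delta@0.1] ((0 < 45) || false)
step 10: [delta@0] (true || false)
step 11: [delta@root] true

Answer: true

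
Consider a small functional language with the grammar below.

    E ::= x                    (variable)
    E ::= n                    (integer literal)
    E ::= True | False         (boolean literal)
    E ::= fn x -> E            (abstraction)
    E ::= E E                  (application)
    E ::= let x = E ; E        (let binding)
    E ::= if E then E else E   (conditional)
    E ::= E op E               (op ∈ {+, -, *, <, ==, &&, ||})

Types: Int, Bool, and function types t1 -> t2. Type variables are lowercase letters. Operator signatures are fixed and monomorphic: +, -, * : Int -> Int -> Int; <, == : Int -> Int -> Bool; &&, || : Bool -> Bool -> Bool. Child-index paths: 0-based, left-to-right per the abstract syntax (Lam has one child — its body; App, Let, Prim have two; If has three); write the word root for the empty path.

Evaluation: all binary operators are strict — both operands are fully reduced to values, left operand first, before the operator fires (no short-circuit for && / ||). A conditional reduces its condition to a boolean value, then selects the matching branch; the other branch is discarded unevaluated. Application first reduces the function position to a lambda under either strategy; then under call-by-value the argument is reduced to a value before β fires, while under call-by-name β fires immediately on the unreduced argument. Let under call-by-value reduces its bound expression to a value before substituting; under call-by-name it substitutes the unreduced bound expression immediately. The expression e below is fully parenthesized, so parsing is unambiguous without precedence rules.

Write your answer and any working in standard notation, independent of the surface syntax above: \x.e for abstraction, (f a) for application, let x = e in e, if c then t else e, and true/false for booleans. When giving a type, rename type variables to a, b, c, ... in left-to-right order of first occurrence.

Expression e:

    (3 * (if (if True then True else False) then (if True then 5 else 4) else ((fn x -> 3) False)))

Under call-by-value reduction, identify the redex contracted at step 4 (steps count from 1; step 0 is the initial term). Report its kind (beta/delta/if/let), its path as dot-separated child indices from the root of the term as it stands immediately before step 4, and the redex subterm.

Derivation:
step 0: (3 * (if (if true then true else false) then (if true then 5 else 4) else ((\x.3) false)))
step 1: [if@1.0] (3 * (if true then (if true then 5 else 4) else ((\x.3) false)))
step 2: [if@1] (3 * (if true then 5 else 4))
step 3: [if@1] (3 * 5)
step 4: [delta@root] 15

Answer: delta at root : (3 * 5)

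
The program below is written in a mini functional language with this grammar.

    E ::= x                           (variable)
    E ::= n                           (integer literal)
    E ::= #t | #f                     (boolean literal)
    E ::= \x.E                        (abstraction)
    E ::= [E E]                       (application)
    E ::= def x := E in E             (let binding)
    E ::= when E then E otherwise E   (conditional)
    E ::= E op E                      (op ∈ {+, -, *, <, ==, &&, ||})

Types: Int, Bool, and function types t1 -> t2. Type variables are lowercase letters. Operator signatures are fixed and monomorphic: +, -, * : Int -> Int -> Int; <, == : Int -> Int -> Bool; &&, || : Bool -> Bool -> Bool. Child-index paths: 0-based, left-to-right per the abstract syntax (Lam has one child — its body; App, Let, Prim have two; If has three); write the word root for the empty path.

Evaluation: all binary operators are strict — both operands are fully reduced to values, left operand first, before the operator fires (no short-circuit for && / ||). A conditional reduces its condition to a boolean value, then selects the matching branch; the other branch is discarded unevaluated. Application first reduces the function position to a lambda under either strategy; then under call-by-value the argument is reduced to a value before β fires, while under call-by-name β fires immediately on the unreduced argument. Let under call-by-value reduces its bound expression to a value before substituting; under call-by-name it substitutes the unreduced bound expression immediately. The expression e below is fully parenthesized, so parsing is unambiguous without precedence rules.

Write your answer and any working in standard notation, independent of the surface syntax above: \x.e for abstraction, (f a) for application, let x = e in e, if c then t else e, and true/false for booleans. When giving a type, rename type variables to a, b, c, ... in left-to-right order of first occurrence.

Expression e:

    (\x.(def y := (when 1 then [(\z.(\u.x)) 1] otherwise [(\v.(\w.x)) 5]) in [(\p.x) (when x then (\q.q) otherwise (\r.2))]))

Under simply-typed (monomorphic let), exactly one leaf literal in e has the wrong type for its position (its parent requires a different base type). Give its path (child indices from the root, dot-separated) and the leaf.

Answer: 0.0.0 : 1

Working:
  unify Int ~ Bool
  FAIL: mismatch Int ~ Bool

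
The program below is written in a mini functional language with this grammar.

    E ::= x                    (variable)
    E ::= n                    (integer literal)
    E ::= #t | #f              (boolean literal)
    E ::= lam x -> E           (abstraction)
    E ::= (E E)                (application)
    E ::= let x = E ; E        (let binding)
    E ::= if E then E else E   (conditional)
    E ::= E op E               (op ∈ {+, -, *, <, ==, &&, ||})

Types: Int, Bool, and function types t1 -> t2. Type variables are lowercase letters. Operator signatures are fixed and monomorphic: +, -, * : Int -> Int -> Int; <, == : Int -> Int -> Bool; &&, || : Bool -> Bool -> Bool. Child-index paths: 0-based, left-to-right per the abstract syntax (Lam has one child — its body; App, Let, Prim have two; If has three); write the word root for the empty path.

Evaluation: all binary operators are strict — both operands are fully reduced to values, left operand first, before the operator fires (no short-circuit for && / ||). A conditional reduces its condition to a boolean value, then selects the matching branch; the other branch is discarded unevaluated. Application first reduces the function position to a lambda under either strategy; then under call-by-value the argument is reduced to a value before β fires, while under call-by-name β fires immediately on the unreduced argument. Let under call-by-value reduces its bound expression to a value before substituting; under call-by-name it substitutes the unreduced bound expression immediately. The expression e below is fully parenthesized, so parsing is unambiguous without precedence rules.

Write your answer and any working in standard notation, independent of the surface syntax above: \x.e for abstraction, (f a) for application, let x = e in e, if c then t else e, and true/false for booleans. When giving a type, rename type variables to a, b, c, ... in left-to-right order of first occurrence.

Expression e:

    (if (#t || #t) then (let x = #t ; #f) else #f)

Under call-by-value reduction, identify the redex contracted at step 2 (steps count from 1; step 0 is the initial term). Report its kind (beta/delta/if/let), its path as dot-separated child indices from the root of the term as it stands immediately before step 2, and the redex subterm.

Trace:
step 0: (if (true || true) then (let x = true in false) else false)
step 1: [delta@0] (if true then (let x = true in false) else false)
step 2: [if@root] (let x = true in false)

Answer: if at root : (if true then (let x = true in false) else false)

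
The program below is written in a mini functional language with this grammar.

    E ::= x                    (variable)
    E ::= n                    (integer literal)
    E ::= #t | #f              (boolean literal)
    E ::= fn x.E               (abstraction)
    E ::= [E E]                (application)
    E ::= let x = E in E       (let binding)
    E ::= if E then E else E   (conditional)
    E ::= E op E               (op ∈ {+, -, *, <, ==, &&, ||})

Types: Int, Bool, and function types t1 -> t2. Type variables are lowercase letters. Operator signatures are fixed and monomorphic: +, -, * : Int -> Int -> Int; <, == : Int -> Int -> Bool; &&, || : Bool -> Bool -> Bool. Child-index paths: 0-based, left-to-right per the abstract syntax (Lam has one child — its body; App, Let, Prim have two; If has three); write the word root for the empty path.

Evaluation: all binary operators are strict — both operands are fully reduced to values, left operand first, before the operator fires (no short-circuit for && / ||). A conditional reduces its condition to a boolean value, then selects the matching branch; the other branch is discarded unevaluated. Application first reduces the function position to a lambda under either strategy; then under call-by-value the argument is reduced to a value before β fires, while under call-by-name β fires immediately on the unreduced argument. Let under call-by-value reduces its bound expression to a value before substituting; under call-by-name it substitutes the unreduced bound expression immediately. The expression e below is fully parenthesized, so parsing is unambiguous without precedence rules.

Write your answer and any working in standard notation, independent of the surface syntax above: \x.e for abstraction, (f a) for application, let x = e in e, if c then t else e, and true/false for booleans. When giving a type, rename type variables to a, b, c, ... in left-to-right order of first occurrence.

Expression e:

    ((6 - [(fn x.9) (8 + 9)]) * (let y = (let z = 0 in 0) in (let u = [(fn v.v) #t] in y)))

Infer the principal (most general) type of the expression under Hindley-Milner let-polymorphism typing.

Trace:
  unify Int ~ Int
\x._ : a -> Int
  unify Int ~ Int
  unify Int ~ Int
  unify a -> Int ~ Int -> b
  unify a ~ Int
  unify Int ~ b
_ _ : Int
  unify Int ~ Int
  unify Int ~ Int
let z : Int
let y : Int
v : c
\v._ : c -> c
  unify c -> c ~ Bool -> d
  unify c ~ Bool
  unify Bool ~ d
_ _ : Bool
let u : Bool
y : Int
  unify Int ~ Int

Answer: Int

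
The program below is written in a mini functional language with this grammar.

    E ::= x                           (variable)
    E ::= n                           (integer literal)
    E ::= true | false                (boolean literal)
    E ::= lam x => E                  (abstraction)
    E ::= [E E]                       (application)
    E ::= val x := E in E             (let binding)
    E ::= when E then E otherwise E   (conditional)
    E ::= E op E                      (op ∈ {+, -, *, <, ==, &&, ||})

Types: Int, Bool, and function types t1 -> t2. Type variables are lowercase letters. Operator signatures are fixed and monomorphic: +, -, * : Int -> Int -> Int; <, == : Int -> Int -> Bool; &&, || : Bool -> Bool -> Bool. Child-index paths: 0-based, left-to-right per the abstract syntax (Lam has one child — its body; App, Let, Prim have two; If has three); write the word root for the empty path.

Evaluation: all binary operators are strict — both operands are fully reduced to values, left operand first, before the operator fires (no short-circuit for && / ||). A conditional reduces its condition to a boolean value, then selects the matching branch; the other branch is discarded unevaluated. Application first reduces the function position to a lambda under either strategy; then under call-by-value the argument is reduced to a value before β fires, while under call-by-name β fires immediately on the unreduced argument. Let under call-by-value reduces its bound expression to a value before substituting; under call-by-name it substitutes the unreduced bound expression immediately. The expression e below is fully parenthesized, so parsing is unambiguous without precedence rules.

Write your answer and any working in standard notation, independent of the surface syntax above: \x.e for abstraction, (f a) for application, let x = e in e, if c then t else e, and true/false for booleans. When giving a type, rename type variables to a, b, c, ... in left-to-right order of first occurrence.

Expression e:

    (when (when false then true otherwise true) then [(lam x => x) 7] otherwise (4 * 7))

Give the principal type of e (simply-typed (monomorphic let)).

Derivation:
  unify Bool ~ Bool
  unify Bool ~ Bool
  unify Bool ~ Bool
x : a
\x._ : a -> a
  unify a -> a ~ Int -> b
  unify a ~ Int
  unify Int ~ b
_ _ : Int
  unify Int ~ Int
  unify Int ~ Int
  unify Int ~ Int

Answer: Int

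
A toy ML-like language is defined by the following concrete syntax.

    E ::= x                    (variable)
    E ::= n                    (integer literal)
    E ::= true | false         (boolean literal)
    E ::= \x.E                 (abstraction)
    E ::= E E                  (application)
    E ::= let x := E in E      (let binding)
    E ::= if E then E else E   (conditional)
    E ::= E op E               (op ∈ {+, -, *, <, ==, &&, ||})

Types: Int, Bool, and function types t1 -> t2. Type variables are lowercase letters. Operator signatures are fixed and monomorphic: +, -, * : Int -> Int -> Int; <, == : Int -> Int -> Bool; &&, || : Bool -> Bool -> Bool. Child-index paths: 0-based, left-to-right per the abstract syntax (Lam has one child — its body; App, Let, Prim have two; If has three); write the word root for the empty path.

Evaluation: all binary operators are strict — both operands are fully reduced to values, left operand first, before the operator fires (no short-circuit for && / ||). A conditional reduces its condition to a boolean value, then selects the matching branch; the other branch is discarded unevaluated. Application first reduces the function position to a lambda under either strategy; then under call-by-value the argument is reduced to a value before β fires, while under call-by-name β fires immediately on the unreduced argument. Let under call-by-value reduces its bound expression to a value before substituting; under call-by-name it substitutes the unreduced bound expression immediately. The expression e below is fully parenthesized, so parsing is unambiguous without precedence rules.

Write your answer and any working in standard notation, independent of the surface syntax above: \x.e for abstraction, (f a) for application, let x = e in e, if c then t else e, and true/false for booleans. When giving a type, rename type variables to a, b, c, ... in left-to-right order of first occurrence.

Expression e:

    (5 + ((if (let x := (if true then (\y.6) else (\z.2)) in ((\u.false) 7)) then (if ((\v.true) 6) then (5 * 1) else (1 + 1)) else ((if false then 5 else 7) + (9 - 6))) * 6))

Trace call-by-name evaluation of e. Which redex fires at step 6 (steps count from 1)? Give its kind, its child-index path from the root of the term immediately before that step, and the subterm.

Derivation:
step 0: (5 + ((if (let x = (if true then (\y.6) else (\z.2)) in ((\u.false) 7)) then (if ((\v.true) 6) then (5 * 1) else (1 + 1)) else ((if false then 5 else 7) + (9 - 6))) * 6))
step 1: [let@1.0.0] (5 + ((if ((\u.false) 7) then (if ((\v.true) 6) then (5 * 1) else (1 + 1)) else ((if false then 5 else 7) + (9 - 6))) * 6))
step 2: [beta@1.0.0] (5 + ((if false then (if ((\v.true) 6) then (5 * 1) else (1 + 1)) else ((if false then 5 else 7) + (9 - 6))) * 6))
step 3: [if@1.0] (5 + (((if false then 5 else 7) + (9 - 6)) * 6))
step 4: [if@1.0.0] (5 + ((7 + (9 - 6)) * 6))
step 5: [delta@1.0.1] (5 + ((7 + 3) * 6))
step 6: [delta@1.0] (5 + (10 * 6))

Answer: delta at 1.0 : (7 + 3)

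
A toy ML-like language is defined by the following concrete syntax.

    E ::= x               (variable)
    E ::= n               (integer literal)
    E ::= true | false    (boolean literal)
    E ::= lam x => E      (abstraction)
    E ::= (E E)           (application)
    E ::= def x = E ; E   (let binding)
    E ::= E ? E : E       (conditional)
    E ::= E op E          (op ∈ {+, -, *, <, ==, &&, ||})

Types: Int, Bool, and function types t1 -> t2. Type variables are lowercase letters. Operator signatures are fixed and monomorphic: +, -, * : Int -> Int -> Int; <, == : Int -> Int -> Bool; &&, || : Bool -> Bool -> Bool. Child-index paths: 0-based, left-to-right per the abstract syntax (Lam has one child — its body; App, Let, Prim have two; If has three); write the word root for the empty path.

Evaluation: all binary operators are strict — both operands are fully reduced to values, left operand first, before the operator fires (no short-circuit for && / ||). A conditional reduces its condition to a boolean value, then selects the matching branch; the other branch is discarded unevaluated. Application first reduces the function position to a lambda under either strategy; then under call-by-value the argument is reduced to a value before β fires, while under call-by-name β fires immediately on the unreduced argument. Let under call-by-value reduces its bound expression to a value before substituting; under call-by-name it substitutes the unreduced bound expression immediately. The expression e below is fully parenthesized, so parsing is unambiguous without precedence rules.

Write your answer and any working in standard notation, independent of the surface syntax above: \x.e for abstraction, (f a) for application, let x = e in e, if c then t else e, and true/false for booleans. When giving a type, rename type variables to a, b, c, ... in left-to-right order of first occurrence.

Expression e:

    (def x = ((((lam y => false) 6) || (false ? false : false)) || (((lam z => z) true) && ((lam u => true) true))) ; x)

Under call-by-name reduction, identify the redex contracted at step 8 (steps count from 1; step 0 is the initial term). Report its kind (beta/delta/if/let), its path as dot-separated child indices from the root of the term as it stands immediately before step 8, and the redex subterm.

Working:
step 0: (let x = ((((\y.false) 6) || (if false then false else false)) || (((\z.z) true) && ((\u.true) true))) in x)
step 1: [let@root] ((((\y.false) 6) || (if false then false else false)) || (((\z.z) true) && ((\u.true) true)))
step 2: [beta@0.0] ((false || (if false then false else false)) || (((\z.z) true) && ((\u.true) true)))
step 3: [if@0.1] ((false || false) || (((\z.z) true) && ((\u.true) true)))
step 4: [delta@0] (false || (((\z.z) true) && ((\u.true) true)))
step 5: [beta@1.0] (false || (true && ((\u.true) true)))
step 6: [beta@1.1] (false || (true && true))
step 7: [delta@1] (false || true)
step 8: [delta@root] true

Answer: delta at root : (false || true)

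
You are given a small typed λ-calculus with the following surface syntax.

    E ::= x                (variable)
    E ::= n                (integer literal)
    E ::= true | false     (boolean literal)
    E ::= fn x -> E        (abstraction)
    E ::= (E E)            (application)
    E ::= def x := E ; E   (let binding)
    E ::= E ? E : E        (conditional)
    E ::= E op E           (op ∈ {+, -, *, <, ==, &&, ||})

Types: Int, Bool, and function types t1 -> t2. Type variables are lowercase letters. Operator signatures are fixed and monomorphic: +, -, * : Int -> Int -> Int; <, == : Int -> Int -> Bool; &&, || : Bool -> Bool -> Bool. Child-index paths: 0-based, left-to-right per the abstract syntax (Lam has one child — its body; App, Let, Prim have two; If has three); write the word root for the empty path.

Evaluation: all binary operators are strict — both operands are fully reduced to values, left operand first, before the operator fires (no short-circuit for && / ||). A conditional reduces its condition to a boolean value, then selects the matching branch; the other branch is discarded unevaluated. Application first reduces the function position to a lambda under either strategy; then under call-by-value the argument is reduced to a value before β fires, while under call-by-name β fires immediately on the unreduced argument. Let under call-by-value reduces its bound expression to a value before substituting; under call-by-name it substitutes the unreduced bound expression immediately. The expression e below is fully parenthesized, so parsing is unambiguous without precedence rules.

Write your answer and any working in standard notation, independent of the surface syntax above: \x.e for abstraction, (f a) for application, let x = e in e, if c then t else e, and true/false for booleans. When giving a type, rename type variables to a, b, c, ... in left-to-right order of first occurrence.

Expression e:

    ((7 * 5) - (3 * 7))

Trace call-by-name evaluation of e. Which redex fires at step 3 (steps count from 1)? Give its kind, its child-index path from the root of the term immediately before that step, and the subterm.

Answer: delta at root : (35 - 21)

Working:
step 0: ((7 * 5) - (3 * 7))
step 1: [delta@0] (35 - (3 * 7))
step 2: [delta@1] (35 - 21)
step 3: [delta@root] 14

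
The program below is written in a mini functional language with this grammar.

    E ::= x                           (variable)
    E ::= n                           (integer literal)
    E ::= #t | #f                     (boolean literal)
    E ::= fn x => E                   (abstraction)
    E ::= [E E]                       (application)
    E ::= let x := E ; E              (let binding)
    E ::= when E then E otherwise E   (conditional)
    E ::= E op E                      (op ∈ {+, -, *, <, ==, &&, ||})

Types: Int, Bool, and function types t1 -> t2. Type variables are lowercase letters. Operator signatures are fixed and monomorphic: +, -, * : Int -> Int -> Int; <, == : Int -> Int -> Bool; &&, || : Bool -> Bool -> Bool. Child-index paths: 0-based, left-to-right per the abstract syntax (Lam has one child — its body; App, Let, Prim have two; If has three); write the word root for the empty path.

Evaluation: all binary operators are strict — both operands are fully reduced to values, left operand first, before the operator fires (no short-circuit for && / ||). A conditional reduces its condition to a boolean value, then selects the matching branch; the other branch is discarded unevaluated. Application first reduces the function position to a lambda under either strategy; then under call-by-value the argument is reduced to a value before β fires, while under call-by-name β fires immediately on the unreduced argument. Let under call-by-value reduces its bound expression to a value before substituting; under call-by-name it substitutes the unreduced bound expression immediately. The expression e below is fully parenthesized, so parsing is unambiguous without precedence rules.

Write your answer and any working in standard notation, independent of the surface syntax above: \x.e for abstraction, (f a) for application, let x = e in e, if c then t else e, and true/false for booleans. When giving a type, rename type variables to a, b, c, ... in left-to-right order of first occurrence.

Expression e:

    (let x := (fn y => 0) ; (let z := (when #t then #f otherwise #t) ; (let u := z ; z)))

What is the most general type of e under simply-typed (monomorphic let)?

Answer: Bool

Derivation:
\y._ : a -> Int
let x : a -> Int
  unify Bool ~ Bool
  unify Bool ~ Bool
let z : Bool
z : Bool
let u : Bool
z : Bool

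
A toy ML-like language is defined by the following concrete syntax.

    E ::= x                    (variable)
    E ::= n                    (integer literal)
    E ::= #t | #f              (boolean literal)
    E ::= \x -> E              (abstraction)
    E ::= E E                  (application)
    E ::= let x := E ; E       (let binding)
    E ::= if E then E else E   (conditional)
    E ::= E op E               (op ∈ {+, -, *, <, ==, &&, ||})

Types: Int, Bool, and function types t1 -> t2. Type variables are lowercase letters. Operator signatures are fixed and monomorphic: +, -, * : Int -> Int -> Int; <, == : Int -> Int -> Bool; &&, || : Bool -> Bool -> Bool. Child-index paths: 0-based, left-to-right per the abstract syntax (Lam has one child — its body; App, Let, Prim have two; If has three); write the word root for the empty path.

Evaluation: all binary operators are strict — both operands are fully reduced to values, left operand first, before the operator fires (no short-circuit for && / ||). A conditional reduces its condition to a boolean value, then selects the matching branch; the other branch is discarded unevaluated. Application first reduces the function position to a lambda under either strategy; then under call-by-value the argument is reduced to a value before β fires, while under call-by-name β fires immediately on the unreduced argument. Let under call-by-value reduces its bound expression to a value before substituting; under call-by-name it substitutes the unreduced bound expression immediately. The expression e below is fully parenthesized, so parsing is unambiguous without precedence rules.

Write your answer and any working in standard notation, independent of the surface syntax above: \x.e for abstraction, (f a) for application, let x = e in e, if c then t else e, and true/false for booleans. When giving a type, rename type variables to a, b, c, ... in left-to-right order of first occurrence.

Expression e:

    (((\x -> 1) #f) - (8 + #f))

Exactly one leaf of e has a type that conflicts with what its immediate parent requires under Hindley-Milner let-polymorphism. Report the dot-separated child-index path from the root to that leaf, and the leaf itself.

Working:
\x._ : a -> Int
  unify a -> Int ~ Bool -> b
  unify a ~ Bool
  unify Int ~ b
_ _ : Int
  unify Int ~ Int
  unify Int ~ Int
  unify Bool ~ Int
  FAIL: mismatch Bool ~ Int

Answer: 1.1 : false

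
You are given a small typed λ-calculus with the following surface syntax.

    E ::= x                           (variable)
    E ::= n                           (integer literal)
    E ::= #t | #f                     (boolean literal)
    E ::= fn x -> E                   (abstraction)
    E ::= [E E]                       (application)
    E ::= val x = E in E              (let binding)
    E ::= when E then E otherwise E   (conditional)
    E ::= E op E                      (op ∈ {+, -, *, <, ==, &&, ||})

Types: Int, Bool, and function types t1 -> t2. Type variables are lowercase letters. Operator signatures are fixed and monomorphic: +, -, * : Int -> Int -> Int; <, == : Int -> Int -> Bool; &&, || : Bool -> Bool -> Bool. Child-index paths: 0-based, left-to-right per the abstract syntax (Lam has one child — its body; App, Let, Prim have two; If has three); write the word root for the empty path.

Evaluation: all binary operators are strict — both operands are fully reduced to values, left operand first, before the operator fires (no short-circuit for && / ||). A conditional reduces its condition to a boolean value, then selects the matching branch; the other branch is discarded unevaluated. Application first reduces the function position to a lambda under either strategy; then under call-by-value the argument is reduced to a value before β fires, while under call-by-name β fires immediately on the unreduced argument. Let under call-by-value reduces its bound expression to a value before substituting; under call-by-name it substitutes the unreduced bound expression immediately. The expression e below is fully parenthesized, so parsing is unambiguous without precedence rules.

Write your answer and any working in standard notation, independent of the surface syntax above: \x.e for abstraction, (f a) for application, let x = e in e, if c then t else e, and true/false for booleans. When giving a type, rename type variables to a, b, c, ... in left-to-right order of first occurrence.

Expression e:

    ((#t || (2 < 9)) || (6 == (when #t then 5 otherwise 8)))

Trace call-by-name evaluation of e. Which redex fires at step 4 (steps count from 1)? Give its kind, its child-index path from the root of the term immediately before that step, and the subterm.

Trace:
step 0: ((true || (2 < 9)) || (6 == (if true then 5 else 8)))
step 1: [delta@0.1] ((true || true) || (6 == (if true then 5 else 8)))
step 2: [delta@0] (true || (6 == (if true then 5 else 8)))
step 3: [if@1.1] (true || (6 == 5))
step 4: [delta@1] (true || false)

Answer: delta at 1 : (6 == 5)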